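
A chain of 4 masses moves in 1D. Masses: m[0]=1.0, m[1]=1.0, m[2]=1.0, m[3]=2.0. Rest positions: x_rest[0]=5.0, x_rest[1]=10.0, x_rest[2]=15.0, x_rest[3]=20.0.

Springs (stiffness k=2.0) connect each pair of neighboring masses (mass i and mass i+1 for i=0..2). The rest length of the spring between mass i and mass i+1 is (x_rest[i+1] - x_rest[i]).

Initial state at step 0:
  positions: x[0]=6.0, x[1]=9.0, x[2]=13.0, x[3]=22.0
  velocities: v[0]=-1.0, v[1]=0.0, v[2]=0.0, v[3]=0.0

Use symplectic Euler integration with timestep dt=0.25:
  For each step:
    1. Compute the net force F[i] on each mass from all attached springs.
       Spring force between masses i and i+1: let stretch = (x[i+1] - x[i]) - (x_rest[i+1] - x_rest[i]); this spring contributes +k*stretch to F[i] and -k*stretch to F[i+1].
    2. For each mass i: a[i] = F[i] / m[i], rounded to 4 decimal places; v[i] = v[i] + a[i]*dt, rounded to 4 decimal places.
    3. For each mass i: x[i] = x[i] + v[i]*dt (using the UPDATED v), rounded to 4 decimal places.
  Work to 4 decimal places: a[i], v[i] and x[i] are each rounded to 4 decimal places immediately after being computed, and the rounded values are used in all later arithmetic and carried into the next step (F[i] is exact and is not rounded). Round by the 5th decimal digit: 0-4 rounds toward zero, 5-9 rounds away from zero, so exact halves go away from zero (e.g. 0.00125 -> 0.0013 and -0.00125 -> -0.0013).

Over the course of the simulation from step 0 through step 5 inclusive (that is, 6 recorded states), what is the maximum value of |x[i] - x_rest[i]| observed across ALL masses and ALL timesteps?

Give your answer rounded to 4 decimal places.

Step 0: x=[6.0000 9.0000 13.0000 22.0000] v=[-1.0000 0.0000 0.0000 0.0000]
Step 1: x=[5.5000 9.1250 13.6250 21.7500] v=[-2.0000 0.5000 2.5000 -1.0000]
Step 2: x=[4.8281 9.3594 14.7031 21.3047] v=[-2.6875 0.9375 4.3125 -1.7813]
Step 3: x=[4.0976 9.6953 15.9385 20.7593] v=[-2.9219 1.3437 4.9415 -2.1817]
Step 4: x=[3.4418 10.1119 16.9961 20.2251] v=[-2.6231 1.6665 4.2303 -2.1369]
Step 5: x=[2.9948 10.5553 17.5968 19.8016] v=[-1.7881 1.7736 2.4027 -1.6942]
Max displacement = 2.5968

Answer: 2.5968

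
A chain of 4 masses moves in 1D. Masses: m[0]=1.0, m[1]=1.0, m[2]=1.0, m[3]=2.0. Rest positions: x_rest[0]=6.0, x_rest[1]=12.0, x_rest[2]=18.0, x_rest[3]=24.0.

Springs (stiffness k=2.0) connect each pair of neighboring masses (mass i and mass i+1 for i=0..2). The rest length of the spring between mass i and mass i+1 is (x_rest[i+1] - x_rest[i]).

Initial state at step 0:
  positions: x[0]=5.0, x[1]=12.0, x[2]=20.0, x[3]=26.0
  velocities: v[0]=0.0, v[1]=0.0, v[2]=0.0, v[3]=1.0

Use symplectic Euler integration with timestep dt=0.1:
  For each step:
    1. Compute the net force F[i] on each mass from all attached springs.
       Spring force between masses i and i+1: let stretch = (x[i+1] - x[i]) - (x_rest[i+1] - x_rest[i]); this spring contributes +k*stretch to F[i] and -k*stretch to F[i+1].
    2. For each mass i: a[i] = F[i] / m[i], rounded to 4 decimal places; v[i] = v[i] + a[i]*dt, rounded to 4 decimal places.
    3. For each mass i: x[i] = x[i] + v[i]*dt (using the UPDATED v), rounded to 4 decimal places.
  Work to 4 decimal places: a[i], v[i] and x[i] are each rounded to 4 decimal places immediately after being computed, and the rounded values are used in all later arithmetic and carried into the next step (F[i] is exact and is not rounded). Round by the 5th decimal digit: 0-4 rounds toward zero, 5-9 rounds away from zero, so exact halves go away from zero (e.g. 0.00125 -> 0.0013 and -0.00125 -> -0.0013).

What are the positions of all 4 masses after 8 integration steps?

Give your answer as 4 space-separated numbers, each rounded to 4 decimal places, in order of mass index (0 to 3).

Step 0: x=[5.0000 12.0000 20.0000 26.0000] v=[0.0000 0.0000 0.0000 1.0000]
Step 1: x=[5.0200 12.0200 19.9600 26.1000] v=[0.2000 0.2000 -0.4000 1.0000]
Step 2: x=[5.0600 12.0588 19.8840 26.1986] v=[0.4000 0.3880 -0.7600 0.9860]
Step 3: x=[5.1200 12.1141 19.7778 26.2941] v=[0.5998 0.5533 -1.0621 0.9545]
Step 4: x=[5.1999 12.1828 19.6486 26.3844] v=[0.7986 0.6872 -1.2916 0.9029]
Step 5: x=[5.2994 12.2612 19.5048 26.4673] v=[0.9952 0.7838 -1.4376 0.8293]
Step 6: x=[5.4182 12.3452 19.3554 26.5406] v=[1.1876 0.8402 -1.4938 0.7331]
Step 7: x=[5.5555 12.4309 19.2095 26.6021] v=[1.3730 0.8568 -1.4588 0.6146]
Step 8: x=[5.7103 12.5146 19.0759 26.6496] v=[1.5481 0.8374 -1.3360 0.4753]

Answer: 5.7103 12.5146 19.0759 26.6496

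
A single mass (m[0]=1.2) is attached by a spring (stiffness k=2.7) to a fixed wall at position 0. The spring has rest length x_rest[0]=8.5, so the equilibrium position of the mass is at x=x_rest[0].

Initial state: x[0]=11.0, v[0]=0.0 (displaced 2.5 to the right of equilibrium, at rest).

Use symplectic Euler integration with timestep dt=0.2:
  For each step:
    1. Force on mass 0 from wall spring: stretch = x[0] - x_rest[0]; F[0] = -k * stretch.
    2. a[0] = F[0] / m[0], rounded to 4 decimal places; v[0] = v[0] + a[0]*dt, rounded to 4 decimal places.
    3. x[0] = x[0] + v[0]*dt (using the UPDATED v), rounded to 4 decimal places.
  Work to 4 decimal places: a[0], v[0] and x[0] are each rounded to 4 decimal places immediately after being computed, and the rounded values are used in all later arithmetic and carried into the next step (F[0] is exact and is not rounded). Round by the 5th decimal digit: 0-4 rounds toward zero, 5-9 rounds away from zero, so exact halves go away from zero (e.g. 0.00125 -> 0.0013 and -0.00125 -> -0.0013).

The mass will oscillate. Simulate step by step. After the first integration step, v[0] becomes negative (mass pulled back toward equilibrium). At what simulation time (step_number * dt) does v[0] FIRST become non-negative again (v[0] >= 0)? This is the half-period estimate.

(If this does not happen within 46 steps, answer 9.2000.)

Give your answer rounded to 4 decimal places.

Answer: 2.2000

Derivation:
Step 0: x=[11.0000] v=[0.0000]
Step 1: x=[10.7750] v=[-1.1250]
Step 2: x=[10.3452] v=[-2.1488]
Step 3: x=[9.7494] v=[-2.9791]
Step 4: x=[9.0411] v=[-3.5413]
Step 5: x=[8.2841] v=[-3.7848]
Step 6: x=[7.5466] v=[-3.6876]
Step 7: x=[6.8949] v=[-3.2586]
Step 8: x=[6.3876] v=[-2.5363]
Step 9: x=[6.0705] v=[-1.5857]
Step 10: x=[5.9720] v=[-0.4924]
Step 11: x=[6.1010] v=[0.6452]
First v>=0 after going negative at step 11, time=2.2000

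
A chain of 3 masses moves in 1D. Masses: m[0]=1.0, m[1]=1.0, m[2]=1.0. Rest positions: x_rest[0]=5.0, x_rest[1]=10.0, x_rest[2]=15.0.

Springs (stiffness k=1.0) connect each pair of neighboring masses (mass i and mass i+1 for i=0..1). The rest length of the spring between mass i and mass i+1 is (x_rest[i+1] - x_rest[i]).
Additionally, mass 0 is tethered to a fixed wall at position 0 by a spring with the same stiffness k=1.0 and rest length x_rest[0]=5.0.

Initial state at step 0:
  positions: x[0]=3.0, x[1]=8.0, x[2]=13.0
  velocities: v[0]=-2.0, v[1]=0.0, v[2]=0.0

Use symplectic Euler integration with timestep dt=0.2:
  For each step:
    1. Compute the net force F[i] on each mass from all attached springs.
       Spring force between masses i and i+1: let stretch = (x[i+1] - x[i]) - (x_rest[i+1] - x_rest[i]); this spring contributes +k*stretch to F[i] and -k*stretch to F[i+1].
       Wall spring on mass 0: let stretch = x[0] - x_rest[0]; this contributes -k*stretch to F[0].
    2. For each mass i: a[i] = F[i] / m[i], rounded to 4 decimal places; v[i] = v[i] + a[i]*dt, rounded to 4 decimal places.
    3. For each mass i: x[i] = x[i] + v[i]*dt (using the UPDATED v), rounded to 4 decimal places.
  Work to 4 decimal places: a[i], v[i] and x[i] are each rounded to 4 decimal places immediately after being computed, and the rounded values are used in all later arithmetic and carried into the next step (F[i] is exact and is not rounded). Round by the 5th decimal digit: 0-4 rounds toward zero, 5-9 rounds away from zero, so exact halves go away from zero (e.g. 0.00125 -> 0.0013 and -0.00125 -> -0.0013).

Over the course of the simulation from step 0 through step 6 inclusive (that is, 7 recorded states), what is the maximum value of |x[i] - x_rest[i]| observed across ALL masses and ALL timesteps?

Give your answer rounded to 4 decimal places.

Step 0: x=[3.0000 8.0000 13.0000] v=[-2.0000 0.0000 0.0000]
Step 1: x=[2.6800 8.0000 13.0000] v=[-1.6000 0.0000 0.0000]
Step 2: x=[2.4656 7.9872 13.0000] v=[-1.0720 -0.0640 0.0000]
Step 3: x=[2.3734 7.9540 12.9995] v=[-0.4608 -0.1658 -0.0026]
Step 4: x=[2.4095 7.8994 12.9972] v=[0.1806 -0.2728 -0.0117]
Step 5: x=[2.5688 7.8292 12.9909] v=[0.7967 -0.3512 -0.0313]
Step 6: x=[2.8358 7.7550 12.9782] v=[1.3350 -0.3709 -0.0636]
Max displacement = 2.6266

Answer: 2.6266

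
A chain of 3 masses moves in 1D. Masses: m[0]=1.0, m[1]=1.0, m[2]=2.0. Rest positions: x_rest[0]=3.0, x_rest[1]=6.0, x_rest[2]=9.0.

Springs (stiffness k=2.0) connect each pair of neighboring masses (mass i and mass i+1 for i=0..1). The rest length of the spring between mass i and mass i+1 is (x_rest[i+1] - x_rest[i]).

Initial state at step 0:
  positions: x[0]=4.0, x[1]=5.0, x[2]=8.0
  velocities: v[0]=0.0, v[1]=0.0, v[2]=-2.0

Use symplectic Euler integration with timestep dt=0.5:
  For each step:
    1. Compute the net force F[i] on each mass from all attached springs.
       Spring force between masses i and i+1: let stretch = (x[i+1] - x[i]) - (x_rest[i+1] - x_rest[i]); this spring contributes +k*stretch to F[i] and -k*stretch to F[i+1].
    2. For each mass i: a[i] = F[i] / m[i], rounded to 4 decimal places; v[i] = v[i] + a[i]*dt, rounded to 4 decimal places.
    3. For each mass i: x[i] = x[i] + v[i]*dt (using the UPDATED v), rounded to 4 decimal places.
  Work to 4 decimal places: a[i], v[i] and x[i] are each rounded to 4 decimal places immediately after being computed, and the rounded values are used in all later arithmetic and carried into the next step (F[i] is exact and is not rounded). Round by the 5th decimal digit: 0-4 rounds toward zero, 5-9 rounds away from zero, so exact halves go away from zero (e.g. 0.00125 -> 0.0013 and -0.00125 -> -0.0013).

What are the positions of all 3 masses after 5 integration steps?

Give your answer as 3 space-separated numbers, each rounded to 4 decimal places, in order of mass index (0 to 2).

Step 0: x=[4.0000 5.0000 8.0000] v=[0.0000 0.0000 -2.0000]
Step 1: x=[3.0000 6.0000 7.0000] v=[-2.0000 2.0000 -2.0000]
Step 2: x=[2.0000 6.0000 6.5000] v=[-2.0000 0.0000 -1.0000]
Step 3: x=[1.5000 4.2500 6.6250] v=[-1.0000 -3.5000 0.2500]
Step 4: x=[0.8750 2.3125 6.9063] v=[-1.2500 -3.8750 0.5625]
Step 5: x=[-0.5313 1.9532 6.7891] v=[-2.8125 -0.7187 -0.2344]

Answer: -0.5313 1.9532 6.7891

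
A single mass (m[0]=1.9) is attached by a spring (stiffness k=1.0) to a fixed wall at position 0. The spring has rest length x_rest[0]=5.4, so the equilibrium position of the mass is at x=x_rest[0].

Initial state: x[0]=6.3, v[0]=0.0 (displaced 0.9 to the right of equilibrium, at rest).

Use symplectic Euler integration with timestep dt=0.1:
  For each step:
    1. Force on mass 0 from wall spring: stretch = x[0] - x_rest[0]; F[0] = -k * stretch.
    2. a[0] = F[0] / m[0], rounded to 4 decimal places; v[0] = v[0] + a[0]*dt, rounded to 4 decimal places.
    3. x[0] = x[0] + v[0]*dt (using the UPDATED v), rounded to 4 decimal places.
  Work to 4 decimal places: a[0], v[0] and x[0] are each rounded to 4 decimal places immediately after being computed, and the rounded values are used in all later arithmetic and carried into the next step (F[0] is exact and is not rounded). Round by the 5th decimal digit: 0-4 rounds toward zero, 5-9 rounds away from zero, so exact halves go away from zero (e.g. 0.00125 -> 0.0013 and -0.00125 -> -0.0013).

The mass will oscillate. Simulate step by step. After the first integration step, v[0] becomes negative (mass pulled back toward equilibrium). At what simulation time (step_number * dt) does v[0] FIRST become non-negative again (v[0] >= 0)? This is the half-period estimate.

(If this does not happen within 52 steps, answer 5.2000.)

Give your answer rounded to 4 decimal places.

Answer: 4.4000

Derivation:
Step 0: x=[6.3000] v=[0.0000]
Step 1: x=[6.2953] v=[-0.0474]
Step 2: x=[6.2859] v=[-0.0945]
Step 3: x=[6.2718] v=[-0.1411]
Step 4: x=[6.2531] v=[-0.1870]
Step 5: x=[6.2299] v=[-0.2319]
Step 6: x=[6.2023] v=[-0.2756]
Step 7: x=[6.1705] v=[-0.3178]
Step 8: x=[6.1347] v=[-0.3584]
Step 9: x=[6.0950] v=[-0.3971]
Step 10: x=[6.0516] v=[-0.4337]
Step 11: x=[6.0048] v=[-0.4680]
Step 12: x=[5.9548] v=[-0.4998]
Step 13: x=[5.9019] v=[-0.5290]
Step 14: x=[5.8464] v=[-0.5554]
Step 15: x=[5.7885] v=[-0.5789]
Step 16: x=[5.7286] v=[-0.5994]
Step 17: x=[5.6669] v=[-0.6167]
Step 18: x=[5.6038] v=[-0.6308]
Step 19: x=[5.5397] v=[-0.6415]
Step 20: x=[5.4748] v=[-0.6489]
Step 21: x=[5.4095] v=[-0.6528]
Step 22: x=[5.3442] v=[-0.6533]
Step 23: x=[5.2792] v=[-0.6504]
Step 24: x=[5.2148] v=[-0.6440]
Step 25: x=[5.1514] v=[-0.6343]
Step 26: x=[5.0893] v=[-0.6212]
Step 27: x=[5.0288] v=[-0.6049]
Step 28: x=[4.9703] v=[-0.5854]
Step 29: x=[4.9140] v=[-0.5628]
Step 30: x=[4.8603] v=[-0.5372]
Step 31: x=[4.8094] v=[-0.5088]
Step 32: x=[4.7616] v=[-0.4777]
Step 33: x=[4.7172] v=[-0.4441]
Step 34: x=[4.6764] v=[-0.4082]
Step 35: x=[4.6394] v=[-0.3701]
Step 36: x=[4.6064] v=[-0.3301]
Step 37: x=[4.5776] v=[-0.2883]
Step 38: x=[4.5531] v=[-0.2450]
Step 39: x=[4.5331] v=[-0.2004]
Step 40: x=[4.5176] v=[-0.1548]
Step 41: x=[4.5068] v=[-0.1084]
Step 42: x=[4.5007] v=[-0.0614]
Step 43: x=[4.4993] v=[-0.0141]
Step 44: x=[4.5026] v=[0.0333]
First v>=0 after going negative at step 44, time=4.4000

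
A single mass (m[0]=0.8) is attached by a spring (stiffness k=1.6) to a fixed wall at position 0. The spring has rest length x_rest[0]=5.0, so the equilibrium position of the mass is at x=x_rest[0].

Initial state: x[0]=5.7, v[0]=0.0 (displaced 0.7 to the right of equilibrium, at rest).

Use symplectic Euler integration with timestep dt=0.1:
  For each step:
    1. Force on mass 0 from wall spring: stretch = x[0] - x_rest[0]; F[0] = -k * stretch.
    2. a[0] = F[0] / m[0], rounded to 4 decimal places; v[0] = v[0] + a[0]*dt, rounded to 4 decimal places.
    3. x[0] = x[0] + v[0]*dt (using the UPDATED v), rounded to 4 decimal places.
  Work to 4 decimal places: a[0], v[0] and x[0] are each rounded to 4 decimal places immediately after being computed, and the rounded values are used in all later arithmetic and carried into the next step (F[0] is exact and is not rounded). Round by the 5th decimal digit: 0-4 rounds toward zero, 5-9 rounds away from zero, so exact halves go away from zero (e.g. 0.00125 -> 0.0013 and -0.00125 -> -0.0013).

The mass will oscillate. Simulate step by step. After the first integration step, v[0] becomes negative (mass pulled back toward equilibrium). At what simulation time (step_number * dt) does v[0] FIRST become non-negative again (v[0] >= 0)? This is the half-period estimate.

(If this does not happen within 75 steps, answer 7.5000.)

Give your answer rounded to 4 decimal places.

Step 0: x=[5.7000] v=[0.0000]
Step 1: x=[5.6860] v=[-0.1400]
Step 2: x=[5.6583] v=[-0.2772]
Step 3: x=[5.6174] v=[-0.4089]
Step 4: x=[5.5642] v=[-0.5324]
Step 5: x=[5.4997] v=[-0.6452]
Step 6: x=[5.4252] v=[-0.7451]
Step 7: x=[5.3422] v=[-0.8301]
Step 8: x=[5.2524] v=[-0.8985]
Step 9: x=[5.1575] v=[-0.9490]
Step 10: x=[5.0595] v=[-0.9805]
Step 11: x=[4.9603] v=[-0.9924]
Step 12: x=[4.8619] v=[-0.9845]
Step 13: x=[4.7662] v=[-0.9569]
Step 14: x=[4.6752] v=[-0.9101]
Step 15: x=[4.5907] v=[-0.8451]
Step 16: x=[4.5144] v=[-0.7632]
Step 17: x=[4.4478] v=[-0.6661]
Step 18: x=[4.3922] v=[-0.5557]
Step 19: x=[4.3488] v=[-0.4341]
Step 20: x=[4.3184] v=[-0.3039]
Step 21: x=[4.3016] v=[-0.1676]
Step 22: x=[4.2988] v=[-0.0279]
Step 23: x=[4.3100] v=[0.1123]
First v>=0 after going negative at step 23, time=2.3000

Answer: 2.3000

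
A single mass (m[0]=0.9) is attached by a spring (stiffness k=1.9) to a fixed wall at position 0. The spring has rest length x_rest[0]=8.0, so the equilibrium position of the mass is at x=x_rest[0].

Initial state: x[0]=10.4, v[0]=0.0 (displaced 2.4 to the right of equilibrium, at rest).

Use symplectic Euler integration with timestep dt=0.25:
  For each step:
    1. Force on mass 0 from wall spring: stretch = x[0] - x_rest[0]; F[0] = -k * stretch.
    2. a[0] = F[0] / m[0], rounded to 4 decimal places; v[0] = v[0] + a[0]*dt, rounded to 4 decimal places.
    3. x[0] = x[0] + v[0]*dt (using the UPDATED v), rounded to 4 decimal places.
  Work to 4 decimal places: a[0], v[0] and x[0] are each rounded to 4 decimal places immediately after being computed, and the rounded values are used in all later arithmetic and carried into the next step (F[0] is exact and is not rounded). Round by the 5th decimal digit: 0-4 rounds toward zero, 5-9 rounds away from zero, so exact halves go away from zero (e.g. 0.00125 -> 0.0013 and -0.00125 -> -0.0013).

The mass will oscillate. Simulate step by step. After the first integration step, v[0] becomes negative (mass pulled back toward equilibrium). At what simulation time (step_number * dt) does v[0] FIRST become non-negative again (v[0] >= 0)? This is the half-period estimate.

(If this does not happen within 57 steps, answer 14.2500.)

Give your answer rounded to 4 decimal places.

Answer: 2.2500

Derivation:
Step 0: x=[10.4000] v=[0.0000]
Step 1: x=[10.0833] v=[-1.2667]
Step 2: x=[9.4918] v=[-2.3662]
Step 3: x=[8.7034] v=[-3.1536]
Step 4: x=[7.8222] v=[-3.5249]
Step 5: x=[6.9644] v=[-3.4311]
Step 6: x=[6.2433] v=[-2.8845]
Step 7: x=[5.7540] v=[-1.9574]
Step 8: x=[5.5610] v=[-0.7720]
Step 9: x=[5.6898] v=[0.5153]
First v>=0 after going negative at step 9, time=2.2500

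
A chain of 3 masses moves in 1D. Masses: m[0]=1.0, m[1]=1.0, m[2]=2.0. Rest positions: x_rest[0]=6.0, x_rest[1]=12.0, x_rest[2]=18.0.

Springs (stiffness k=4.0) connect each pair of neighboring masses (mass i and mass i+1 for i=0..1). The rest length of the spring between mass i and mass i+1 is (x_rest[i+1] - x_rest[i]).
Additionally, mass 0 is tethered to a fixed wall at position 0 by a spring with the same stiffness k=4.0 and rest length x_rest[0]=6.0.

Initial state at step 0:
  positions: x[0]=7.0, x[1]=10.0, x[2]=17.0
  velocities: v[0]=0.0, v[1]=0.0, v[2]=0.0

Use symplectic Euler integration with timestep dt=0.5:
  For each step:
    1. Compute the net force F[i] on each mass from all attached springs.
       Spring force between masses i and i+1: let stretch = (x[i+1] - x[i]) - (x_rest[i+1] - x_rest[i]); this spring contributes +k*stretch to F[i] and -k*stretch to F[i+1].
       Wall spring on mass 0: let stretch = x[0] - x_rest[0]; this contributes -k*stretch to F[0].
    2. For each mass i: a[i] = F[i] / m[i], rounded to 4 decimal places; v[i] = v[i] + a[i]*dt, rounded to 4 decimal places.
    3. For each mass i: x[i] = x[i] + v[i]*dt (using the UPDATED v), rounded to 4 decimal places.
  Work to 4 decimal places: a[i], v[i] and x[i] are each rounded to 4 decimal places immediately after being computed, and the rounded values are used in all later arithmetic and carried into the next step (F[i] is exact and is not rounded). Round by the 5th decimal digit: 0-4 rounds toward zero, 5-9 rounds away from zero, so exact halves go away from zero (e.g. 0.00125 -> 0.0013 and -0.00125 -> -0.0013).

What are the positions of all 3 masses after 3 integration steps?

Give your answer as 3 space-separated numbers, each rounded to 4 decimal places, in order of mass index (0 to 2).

Step 0: x=[7.0000 10.0000 17.0000] v=[0.0000 0.0000 0.0000]
Step 1: x=[3.0000 14.0000 16.5000] v=[-8.0000 8.0000 -1.0000]
Step 2: x=[7.0000 9.5000 17.7500] v=[8.0000 -9.0000 2.5000]
Step 3: x=[6.5000 10.7500 17.8750] v=[-1.0000 2.5000 0.2500]

Answer: 6.5000 10.7500 17.8750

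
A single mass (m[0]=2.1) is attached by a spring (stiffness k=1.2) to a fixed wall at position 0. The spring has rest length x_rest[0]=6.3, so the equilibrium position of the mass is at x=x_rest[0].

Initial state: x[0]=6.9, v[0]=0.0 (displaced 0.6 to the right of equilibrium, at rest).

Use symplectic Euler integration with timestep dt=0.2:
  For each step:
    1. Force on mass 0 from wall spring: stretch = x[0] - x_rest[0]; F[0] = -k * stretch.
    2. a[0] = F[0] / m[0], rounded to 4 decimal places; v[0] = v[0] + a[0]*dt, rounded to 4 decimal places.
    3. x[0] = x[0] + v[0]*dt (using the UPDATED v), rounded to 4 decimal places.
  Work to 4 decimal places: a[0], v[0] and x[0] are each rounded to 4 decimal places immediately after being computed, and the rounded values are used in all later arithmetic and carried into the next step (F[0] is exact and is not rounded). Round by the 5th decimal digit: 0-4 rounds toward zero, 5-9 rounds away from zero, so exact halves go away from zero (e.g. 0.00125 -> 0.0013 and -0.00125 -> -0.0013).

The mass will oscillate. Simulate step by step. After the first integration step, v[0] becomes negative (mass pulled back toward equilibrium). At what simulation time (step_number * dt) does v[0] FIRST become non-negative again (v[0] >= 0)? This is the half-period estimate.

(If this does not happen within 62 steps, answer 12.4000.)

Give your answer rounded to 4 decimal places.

Step 0: x=[6.9000] v=[0.0000]
Step 1: x=[6.8863] v=[-0.0686]
Step 2: x=[6.8592] v=[-0.1356]
Step 3: x=[6.8193] v=[-0.1995]
Step 4: x=[6.7675] v=[-0.2588]
Step 5: x=[6.7051] v=[-0.3122]
Step 6: x=[6.6334] v=[-0.3585]
Step 7: x=[6.5541] v=[-0.3966]
Step 8: x=[6.4690] v=[-0.4256]
Step 9: x=[6.3800] v=[-0.4449]
Step 10: x=[6.2892] v=[-0.4540]
Step 11: x=[6.1986] v=[-0.4528]
Step 12: x=[6.1104] v=[-0.4412]
Step 13: x=[6.0265] v=[-0.4195]
Step 14: x=[5.9489] v=[-0.3882]
Step 15: x=[5.8793] v=[-0.3481]
Step 16: x=[5.8193] v=[-0.3000]
Step 17: x=[5.7703] v=[-0.2451]
Step 18: x=[5.7334] v=[-0.1846]
Step 19: x=[5.7094] v=[-0.1198]
Step 20: x=[5.6989] v=[-0.0523]
Step 21: x=[5.7022] v=[0.0164]
First v>=0 after going negative at step 21, time=4.2000

Answer: 4.2000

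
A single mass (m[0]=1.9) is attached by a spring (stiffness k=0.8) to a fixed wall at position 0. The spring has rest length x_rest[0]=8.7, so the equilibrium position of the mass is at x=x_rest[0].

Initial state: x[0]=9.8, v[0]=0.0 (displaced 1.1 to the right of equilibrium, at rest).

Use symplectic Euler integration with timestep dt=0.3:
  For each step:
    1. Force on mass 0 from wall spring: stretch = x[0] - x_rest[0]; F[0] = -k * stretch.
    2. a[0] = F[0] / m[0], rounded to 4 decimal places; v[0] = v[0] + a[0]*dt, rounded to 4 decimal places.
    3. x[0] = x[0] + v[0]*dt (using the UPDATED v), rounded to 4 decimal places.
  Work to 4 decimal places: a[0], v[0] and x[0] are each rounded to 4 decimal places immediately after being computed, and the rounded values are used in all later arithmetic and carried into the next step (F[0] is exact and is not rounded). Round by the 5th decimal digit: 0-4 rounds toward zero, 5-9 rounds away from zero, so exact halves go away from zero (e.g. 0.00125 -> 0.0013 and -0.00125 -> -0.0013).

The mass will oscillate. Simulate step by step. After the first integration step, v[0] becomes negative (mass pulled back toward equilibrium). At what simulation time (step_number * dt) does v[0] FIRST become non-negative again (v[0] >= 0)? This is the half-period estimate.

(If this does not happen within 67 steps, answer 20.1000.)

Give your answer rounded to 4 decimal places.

Step 0: x=[9.8000] v=[0.0000]
Step 1: x=[9.7583] v=[-0.1390]
Step 2: x=[9.6765] v=[-0.2727]
Step 3: x=[9.5577] v=[-0.3961]
Step 4: x=[9.4064] v=[-0.5044]
Step 5: x=[9.2283] v=[-0.5936]
Step 6: x=[9.0302] v=[-0.6603]
Step 7: x=[8.8196] v=[-0.7020]
Step 8: x=[8.6045] v=[-0.7171]
Step 9: x=[8.3930] v=[-0.7050]
Step 10: x=[8.1931] v=[-0.6662]
Step 11: x=[8.0124] v=[-0.6022]
Step 12: x=[7.8578] v=[-0.5154]
Step 13: x=[7.7351] v=[-0.4090]
Step 14: x=[7.6490] v=[-0.2871]
Step 15: x=[7.6027] v=[-0.1544]
Step 16: x=[7.5980] v=[-0.0158]
Step 17: x=[7.6350] v=[0.1234]
First v>=0 after going negative at step 17, time=5.1000

Answer: 5.1000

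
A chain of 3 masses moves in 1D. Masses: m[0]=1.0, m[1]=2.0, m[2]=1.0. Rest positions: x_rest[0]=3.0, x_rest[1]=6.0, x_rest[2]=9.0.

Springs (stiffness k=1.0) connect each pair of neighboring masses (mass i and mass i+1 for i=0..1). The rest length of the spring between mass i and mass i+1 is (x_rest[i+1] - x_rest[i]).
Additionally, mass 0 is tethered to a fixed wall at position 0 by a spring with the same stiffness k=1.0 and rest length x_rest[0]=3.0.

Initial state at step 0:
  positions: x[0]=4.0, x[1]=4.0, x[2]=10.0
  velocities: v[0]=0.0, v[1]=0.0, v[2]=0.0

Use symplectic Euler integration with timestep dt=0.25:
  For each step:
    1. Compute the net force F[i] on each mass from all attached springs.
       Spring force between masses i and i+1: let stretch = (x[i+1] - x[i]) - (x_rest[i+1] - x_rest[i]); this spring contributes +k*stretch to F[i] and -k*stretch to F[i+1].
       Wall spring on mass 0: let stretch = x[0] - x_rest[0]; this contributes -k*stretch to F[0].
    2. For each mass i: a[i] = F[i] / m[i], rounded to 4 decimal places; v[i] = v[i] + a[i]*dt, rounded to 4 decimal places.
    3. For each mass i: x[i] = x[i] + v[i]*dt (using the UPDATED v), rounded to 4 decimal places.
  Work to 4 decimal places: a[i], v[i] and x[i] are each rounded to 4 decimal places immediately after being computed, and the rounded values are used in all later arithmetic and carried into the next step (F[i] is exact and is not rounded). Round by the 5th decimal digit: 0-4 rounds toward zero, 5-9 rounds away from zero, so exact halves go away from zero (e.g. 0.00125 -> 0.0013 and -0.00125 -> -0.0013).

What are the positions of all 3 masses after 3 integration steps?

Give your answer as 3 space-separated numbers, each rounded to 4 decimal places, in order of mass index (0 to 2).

Step 0: x=[4.0000 4.0000 10.0000] v=[0.0000 0.0000 0.0000]
Step 1: x=[3.7500 4.1875 9.8125] v=[-1.0000 0.7500 -0.7500]
Step 2: x=[3.2930 4.5371 9.4609] v=[-1.8281 1.3985 -1.4063]
Step 3: x=[2.7079 5.0017 8.9891] v=[-2.3403 1.8585 -1.8873]

Answer: 2.7079 5.0017 8.9891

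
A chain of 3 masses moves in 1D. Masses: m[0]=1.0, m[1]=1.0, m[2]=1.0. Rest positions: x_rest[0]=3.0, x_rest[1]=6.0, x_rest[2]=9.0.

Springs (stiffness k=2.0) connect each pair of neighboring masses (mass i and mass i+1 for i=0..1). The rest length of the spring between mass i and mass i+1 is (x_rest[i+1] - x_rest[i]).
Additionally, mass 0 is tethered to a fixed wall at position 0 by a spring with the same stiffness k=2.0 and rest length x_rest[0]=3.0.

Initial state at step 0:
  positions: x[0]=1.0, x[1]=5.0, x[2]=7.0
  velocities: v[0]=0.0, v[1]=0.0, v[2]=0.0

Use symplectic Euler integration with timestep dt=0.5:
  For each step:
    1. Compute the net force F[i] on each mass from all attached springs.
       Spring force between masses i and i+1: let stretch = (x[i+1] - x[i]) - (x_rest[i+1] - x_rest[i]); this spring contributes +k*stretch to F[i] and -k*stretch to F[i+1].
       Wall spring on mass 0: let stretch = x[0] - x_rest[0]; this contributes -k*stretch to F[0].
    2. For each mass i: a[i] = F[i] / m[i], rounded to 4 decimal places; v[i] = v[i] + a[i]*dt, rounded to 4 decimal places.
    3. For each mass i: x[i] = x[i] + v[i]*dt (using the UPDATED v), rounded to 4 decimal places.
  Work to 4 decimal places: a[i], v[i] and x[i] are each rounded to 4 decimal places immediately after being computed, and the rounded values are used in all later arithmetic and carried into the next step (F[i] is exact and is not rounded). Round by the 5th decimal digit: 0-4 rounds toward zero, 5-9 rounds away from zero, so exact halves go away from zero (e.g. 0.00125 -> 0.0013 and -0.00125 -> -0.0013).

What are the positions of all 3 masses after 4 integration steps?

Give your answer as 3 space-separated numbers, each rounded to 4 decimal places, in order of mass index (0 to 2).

Step 0: x=[1.0000 5.0000 7.0000] v=[0.0000 0.0000 0.0000]
Step 1: x=[2.5000 4.0000 7.5000] v=[3.0000 -2.0000 1.0000]
Step 2: x=[3.5000 4.0000 7.7500] v=[2.0000 0.0000 0.5000]
Step 3: x=[3.0000 5.6250 7.6250] v=[-1.0000 3.2500 -0.2500]
Step 4: x=[2.3125 6.9375 8.0000] v=[-1.3750 2.6250 0.7500]

Answer: 2.3125 6.9375 8.0000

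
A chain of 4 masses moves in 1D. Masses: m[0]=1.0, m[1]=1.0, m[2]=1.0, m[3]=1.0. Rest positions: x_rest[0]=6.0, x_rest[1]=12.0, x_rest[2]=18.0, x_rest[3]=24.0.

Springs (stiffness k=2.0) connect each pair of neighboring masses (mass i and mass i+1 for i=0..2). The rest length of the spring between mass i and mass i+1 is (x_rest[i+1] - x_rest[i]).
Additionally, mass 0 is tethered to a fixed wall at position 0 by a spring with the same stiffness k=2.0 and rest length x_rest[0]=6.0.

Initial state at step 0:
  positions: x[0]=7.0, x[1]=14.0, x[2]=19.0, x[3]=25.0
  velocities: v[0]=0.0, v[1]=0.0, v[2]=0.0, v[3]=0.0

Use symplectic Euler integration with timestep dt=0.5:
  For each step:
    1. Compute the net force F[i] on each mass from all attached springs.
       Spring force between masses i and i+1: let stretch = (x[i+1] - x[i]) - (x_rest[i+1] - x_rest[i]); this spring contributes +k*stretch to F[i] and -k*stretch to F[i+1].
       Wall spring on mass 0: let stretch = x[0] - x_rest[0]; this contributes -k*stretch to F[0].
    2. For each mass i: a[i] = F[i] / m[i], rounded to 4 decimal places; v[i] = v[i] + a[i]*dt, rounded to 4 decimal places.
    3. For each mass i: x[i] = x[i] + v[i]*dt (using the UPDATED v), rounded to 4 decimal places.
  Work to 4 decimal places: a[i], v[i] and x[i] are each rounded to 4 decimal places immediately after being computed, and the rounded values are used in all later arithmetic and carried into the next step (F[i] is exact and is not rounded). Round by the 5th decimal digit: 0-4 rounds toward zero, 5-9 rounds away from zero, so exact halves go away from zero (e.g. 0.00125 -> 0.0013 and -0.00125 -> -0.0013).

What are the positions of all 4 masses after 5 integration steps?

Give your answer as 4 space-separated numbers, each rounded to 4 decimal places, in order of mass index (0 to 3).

Answer: 5.7188 11.6563 18.3125 24.8125

Derivation:
Step 0: x=[7.0000 14.0000 19.0000 25.0000] v=[0.0000 0.0000 0.0000 0.0000]
Step 1: x=[7.0000 13.0000 19.5000 25.0000] v=[0.0000 -2.0000 1.0000 0.0000]
Step 2: x=[6.5000 12.2500 19.5000 25.2500] v=[-1.0000 -1.5000 0.0000 0.5000]
Step 3: x=[5.6250 12.2500 18.7500 25.6250] v=[-1.7500 0.0000 -1.5000 0.7500]
Step 4: x=[5.2500 12.1875 18.1875 25.5625] v=[-0.7500 -0.1250 -1.1250 -0.1250]
Step 5: x=[5.7188 11.6563 18.3125 24.8125] v=[0.9375 -1.0625 0.2500 -1.5000]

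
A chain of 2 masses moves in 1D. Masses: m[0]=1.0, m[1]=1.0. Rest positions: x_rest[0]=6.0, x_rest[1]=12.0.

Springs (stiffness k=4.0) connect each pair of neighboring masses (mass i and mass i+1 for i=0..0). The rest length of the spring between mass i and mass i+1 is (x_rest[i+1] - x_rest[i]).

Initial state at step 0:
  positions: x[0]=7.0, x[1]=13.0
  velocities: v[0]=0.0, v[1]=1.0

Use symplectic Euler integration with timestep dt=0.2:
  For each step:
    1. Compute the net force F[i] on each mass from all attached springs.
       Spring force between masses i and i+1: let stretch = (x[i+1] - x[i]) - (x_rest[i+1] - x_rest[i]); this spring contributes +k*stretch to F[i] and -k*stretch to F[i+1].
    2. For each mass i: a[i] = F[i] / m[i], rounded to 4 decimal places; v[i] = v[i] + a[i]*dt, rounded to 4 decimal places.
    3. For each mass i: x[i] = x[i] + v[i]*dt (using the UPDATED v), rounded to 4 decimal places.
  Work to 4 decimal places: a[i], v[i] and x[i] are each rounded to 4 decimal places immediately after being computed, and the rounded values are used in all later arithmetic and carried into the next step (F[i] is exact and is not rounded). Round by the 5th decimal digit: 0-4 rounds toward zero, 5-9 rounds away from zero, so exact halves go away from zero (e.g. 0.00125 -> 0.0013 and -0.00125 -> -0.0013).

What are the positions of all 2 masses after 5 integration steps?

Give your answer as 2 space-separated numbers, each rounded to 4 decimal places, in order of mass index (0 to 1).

Answer: 7.4502 13.5498

Derivation:
Step 0: x=[7.0000 13.0000] v=[0.0000 1.0000]
Step 1: x=[7.0000 13.2000] v=[0.0000 1.0000]
Step 2: x=[7.0320 13.3680] v=[0.1600 0.8400]
Step 3: x=[7.1178 13.4822] v=[0.4288 0.5712]
Step 4: x=[7.2619 13.5381] v=[0.7203 0.2797]
Step 5: x=[7.4502 13.5498] v=[0.9413 0.0587]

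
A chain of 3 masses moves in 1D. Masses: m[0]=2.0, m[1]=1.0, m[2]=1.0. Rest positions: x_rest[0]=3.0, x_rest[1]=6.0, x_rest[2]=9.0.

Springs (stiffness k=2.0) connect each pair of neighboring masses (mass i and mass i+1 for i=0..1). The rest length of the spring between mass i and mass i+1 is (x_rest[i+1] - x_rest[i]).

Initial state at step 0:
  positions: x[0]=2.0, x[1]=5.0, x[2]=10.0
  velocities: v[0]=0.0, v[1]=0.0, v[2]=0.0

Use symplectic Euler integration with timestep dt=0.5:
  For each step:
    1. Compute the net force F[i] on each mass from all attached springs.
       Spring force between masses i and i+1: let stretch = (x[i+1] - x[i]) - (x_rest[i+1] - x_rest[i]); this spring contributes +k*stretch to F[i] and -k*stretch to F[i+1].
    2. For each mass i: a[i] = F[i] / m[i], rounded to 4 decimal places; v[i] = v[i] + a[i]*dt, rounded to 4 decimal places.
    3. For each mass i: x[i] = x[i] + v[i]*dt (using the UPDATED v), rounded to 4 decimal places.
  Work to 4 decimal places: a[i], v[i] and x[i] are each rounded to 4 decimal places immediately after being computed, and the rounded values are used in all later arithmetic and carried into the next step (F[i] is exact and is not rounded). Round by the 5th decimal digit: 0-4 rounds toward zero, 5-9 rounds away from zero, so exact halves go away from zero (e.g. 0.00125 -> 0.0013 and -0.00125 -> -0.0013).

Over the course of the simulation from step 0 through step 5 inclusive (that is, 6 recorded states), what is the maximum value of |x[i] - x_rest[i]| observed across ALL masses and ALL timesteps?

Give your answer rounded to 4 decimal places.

Step 0: x=[2.0000 5.0000 10.0000] v=[0.0000 0.0000 0.0000]
Step 1: x=[2.0000 6.0000 9.0000] v=[0.0000 2.0000 -2.0000]
Step 2: x=[2.2500 6.5000 8.0000] v=[0.5000 1.0000 -2.0000]
Step 3: x=[2.8125 5.6250 7.7500] v=[1.1250 -1.7500 -0.5000]
Step 4: x=[3.3282 4.4063 7.9375] v=[1.0313 -2.4375 0.3750]
Step 5: x=[3.3634 4.4141 7.8594] v=[0.0704 0.0156 -0.1562]
Max displacement = 1.5937

Answer: 1.5937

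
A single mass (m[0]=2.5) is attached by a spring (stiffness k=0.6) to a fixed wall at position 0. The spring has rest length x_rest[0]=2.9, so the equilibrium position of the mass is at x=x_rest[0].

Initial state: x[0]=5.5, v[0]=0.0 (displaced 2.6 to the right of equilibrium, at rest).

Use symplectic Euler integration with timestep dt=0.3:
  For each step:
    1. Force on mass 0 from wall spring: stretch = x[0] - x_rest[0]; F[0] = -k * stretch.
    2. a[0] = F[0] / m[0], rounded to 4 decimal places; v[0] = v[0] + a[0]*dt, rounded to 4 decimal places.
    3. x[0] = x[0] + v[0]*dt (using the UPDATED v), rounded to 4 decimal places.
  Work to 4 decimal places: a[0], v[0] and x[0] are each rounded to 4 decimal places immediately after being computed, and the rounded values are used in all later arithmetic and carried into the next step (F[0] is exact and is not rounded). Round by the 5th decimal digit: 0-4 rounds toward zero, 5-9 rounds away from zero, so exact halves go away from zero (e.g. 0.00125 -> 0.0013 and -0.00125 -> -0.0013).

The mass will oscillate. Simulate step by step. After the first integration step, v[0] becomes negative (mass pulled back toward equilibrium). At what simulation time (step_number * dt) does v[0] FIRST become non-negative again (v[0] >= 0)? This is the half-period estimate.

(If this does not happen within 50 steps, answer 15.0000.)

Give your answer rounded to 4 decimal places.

Answer: 6.6000

Derivation:
Step 0: x=[5.5000] v=[0.0000]
Step 1: x=[5.4438] v=[-0.1872]
Step 2: x=[5.3327] v=[-0.3704]
Step 3: x=[5.1691] v=[-0.5455]
Step 4: x=[4.9564] v=[-0.7089]
Step 5: x=[4.6993] v=[-0.8570]
Step 6: x=[4.4034] v=[-0.9865]
Step 7: x=[4.0750] v=[-1.0947]
Step 8: x=[3.7212] v=[-1.1793]
Step 9: x=[3.3497] v=[-1.2384]
Step 10: x=[2.9685] v=[-1.2708]
Step 11: x=[2.5858] v=[-1.2757]
Step 12: x=[2.2099] v=[-1.2531]
Step 13: x=[1.8489] v=[-1.2034]
Step 14: x=[1.5106] v=[-1.1277]
Step 15: x=[1.2023] v=[-1.0277]
Step 16: x=[0.9307] v=[-0.9055]
Step 17: x=[0.7016] v=[-0.7637]
Step 18: x=[0.5200] v=[-0.6054]
Step 19: x=[0.3898] v=[-0.4340]
Step 20: x=[0.3138] v=[-0.2533]
Step 21: x=[0.2937] v=[-0.0671]
Step 22: x=[0.3299] v=[0.1206]
First v>=0 after going negative at step 22, time=6.6000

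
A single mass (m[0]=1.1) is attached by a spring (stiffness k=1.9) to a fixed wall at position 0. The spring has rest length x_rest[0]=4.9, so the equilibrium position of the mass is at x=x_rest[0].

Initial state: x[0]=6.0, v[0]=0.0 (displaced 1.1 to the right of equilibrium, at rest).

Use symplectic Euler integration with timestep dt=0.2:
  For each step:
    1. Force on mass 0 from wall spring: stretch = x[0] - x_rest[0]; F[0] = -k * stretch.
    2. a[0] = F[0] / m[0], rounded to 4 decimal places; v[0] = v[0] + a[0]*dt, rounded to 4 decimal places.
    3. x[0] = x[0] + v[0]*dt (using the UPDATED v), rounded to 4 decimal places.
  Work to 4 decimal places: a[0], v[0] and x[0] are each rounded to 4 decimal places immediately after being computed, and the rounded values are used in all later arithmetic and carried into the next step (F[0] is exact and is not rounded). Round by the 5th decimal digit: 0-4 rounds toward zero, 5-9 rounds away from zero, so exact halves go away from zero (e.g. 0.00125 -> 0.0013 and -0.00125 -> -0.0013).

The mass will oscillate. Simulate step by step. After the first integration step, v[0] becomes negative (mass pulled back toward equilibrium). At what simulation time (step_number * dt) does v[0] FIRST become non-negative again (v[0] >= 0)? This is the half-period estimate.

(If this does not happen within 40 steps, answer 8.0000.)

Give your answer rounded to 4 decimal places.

Answer: 2.4000

Derivation:
Step 0: x=[6.0000] v=[0.0000]
Step 1: x=[5.9240] v=[-0.3800]
Step 2: x=[5.7773] v=[-0.7337]
Step 3: x=[5.5699] v=[-1.0368]
Step 4: x=[5.3163] v=[-1.2682]
Step 5: x=[5.0339] v=[-1.4120]
Step 6: x=[4.7422] v=[-1.4583]
Step 7: x=[4.4614] v=[-1.4038]
Step 8: x=[4.2109] v=[-1.2523]
Step 9: x=[4.0081] v=[-1.0142]
Step 10: x=[3.8669] v=[-0.7061]
Step 11: x=[3.7971] v=[-0.3492]
Step 12: x=[3.8035] v=[0.0318]
First v>=0 after going negative at step 12, time=2.4000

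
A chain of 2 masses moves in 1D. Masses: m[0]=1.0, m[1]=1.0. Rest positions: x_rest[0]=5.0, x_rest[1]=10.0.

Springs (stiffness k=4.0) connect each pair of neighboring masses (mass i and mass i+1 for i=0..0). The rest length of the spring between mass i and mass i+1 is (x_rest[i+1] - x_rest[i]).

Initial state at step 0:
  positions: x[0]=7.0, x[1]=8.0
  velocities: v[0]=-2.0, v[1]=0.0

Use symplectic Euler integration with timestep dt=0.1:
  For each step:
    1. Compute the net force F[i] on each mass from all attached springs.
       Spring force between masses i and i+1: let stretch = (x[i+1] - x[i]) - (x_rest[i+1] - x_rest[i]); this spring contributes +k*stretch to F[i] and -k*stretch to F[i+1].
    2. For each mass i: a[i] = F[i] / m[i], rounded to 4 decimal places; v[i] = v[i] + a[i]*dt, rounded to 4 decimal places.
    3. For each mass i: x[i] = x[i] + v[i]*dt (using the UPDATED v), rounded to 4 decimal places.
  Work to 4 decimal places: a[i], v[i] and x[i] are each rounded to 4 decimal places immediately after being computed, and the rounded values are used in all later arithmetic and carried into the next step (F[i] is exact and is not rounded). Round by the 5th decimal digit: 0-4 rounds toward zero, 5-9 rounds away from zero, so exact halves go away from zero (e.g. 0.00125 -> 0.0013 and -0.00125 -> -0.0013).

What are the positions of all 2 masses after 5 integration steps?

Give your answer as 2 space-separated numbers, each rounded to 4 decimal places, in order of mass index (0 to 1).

Step 0: x=[7.0000 8.0000] v=[-2.0000 0.0000]
Step 1: x=[6.6400 8.1600] v=[-3.6000 1.6000]
Step 2: x=[6.1408 8.4592] v=[-4.9920 2.9920]
Step 3: x=[5.5343 8.8657] v=[-6.0646 4.0646]
Step 4: x=[4.8611 9.3389] v=[-6.7320 4.7320]
Step 5: x=[4.1670 9.8330] v=[-6.9409 4.9409]

Answer: 4.1670 9.8330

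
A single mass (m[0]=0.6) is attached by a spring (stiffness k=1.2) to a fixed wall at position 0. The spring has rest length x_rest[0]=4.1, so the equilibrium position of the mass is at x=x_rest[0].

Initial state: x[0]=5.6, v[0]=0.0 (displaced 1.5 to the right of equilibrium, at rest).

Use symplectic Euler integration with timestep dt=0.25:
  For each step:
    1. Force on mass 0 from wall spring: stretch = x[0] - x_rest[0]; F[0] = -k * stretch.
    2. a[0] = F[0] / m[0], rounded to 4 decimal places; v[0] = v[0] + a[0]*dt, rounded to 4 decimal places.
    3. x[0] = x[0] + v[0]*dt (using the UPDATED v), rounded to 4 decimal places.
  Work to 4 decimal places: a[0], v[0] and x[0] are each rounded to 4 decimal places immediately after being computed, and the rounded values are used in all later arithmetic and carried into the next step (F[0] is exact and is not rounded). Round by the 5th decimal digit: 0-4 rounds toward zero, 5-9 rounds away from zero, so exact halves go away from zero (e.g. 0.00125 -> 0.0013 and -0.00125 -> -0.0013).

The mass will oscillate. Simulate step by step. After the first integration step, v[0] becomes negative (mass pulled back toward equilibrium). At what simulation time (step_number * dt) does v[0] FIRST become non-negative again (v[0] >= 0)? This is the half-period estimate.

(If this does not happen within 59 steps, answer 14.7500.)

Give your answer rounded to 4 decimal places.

Answer: 2.2500

Derivation:
Step 0: x=[5.6000] v=[0.0000]
Step 1: x=[5.4125] v=[-0.7500]
Step 2: x=[5.0609] v=[-1.4063]
Step 3: x=[4.5892] v=[-1.8868]
Step 4: x=[4.0564] v=[-2.1314]
Step 5: x=[3.5290] v=[-2.1096]
Step 6: x=[3.0730] v=[-1.8241]
Step 7: x=[2.7454] v=[-1.3106]
Step 8: x=[2.5871] v=[-0.6333]
Step 9: x=[2.6179] v=[0.1232]
First v>=0 after going negative at step 9, time=2.2500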